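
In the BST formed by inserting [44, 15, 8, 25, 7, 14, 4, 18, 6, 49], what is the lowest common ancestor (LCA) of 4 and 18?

Tree insertion order: [44, 15, 8, 25, 7, 14, 4, 18, 6, 49]
Tree (level-order array): [44, 15, 49, 8, 25, None, None, 7, 14, 18, None, 4, None, None, None, None, None, None, 6]
In a BST, the LCA of p=4, q=18 is the first node v on the
root-to-leaf path with p <= v <= q (go left if both < v, right if both > v).
Walk from root:
  at 44: both 4 and 18 < 44, go left
  at 15: 4 <= 15 <= 18, this is the LCA
LCA = 15


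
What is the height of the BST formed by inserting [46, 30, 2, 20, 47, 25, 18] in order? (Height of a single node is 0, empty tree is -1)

Insertion order: [46, 30, 2, 20, 47, 25, 18]
Tree (level-order array): [46, 30, 47, 2, None, None, None, None, 20, 18, 25]
Compute height bottom-up (empty subtree = -1):
  height(18) = 1 + max(-1, -1) = 0
  height(25) = 1 + max(-1, -1) = 0
  height(20) = 1 + max(0, 0) = 1
  height(2) = 1 + max(-1, 1) = 2
  height(30) = 1 + max(2, -1) = 3
  height(47) = 1 + max(-1, -1) = 0
  height(46) = 1 + max(3, 0) = 4
Height = 4


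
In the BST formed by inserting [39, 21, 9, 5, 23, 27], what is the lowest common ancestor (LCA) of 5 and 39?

Tree insertion order: [39, 21, 9, 5, 23, 27]
Tree (level-order array): [39, 21, None, 9, 23, 5, None, None, 27]
In a BST, the LCA of p=5, q=39 is the first node v on the
root-to-leaf path with p <= v <= q (go left if both < v, right if both > v).
Walk from root:
  at 39: 5 <= 39 <= 39, this is the LCA
LCA = 39


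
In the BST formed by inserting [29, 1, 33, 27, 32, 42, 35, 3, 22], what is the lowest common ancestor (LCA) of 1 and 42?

Tree insertion order: [29, 1, 33, 27, 32, 42, 35, 3, 22]
Tree (level-order array): [29, 1, 33, None, 27, 32, 42, 3, None, None, None, 35, None, None, 22]
In a BST, the LCA of p=1, q=42 is the first node v on the
root-to-leaf path with p <= v <= q (go left if both < v, right if both > v).
Walk from root:
  at 29: 1 <= 29 <= 42, this is the LCA
LCA = 29


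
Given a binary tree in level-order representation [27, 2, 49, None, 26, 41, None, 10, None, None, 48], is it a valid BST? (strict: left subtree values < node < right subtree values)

Level-order array: [27, 2, 49, None, 26, 41, None, 10, None, None, 48]
Validate using subtree bounds (lo, hi): at each node, require lo < value < hi,
then recurse left with hi=value and right with lo=value.
Preorder trace (stopping at first violation):
  at node 27 with bounds (-inf, +inf): OK
  at node 2 with bounds (-inf, 27): OK
  at node 26 with bounds (2, 27): OK
  at node 10 with bounds (2, 26): OK
  at node 49 with bounds (27, +inf): OK
  at node 41 with bounds (27, 49): OK
  at node 48 with bounds (41, 49): OK
No violation found at any node.
Result: Valid BST


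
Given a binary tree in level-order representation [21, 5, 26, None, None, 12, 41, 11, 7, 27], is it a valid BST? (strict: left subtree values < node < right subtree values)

Level-order array: [21, 5, 26, None, None, 12, 41, 11, 7, 27]
Validate using subtree bounds (lo, hi): at each node, require lo < value < hi,
then recurse left with hi=value and right with lo=value.
Preorder trace (stopping at first violation):
  at node 21 with bounds (-inf, +inf): OK
  at node 5 with bounds (-inf, 21): OK
  at node 26 with bounds (21, +inf): OK
  at node 12 with bounds (21, 26): VIOLATION
Node 12 violates its bound: not (21 < 12 < 26).
Result: Not a valid BST


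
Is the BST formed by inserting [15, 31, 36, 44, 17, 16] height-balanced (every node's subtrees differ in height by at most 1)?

Tree (level-order array): [15, None, 31, 17, 36, 16, None, None, 44]
Definition: a tree is height-balanced if, at every node, |h(left) - h(right)| <= 1 (empty subtree has height -1).
Bottom-up per-node check:
  node 16: h_left=-1, h_right=-1, diff=0 [OK], height=0
  node 17: h_left=0, h_right=-1, diff=1 [OK], height=1
  node 44: h_left=-1, h_right=-1, diff=0 [OK], height=0
  node 36: h_left=-1, h_right=0, diff=1 [OK], height=1
  node 31: h_left=1, h_right=1, diff=0 [OK], height=2
  node 15: h_left=-1, h_right=2, diff=3 [FAIL (|-1-2|=3 > 1)], height=3
Node 15 violates the condition: |-1 - 2| = 3 > 1.
Result: Not balanced


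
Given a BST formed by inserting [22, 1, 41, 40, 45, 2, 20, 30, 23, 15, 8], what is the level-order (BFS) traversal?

Tree insertion order: [22, 1, 41, 40, 45, 2, 20, 30, 23, 15, 8]
Tree (level-order array): [22, 1, 41, None, 2, 40, 45, None, 20, 30, None, None, None, 15, None, 23, None, 8]
BFS from the root, enqueuing left then right child of each popped node:
  queue [22] -> pop 22, enqueue [1, 41], visited so far: [22]
  queue [1, 41] -> pop 1, enqueue [2], visited so far: [22, 1]
  queue [41, 2] -> pop 41, enqueue [40, 45], visited so far: [22, 1, 41]
  queue [2, 40, 45] -> pop 2, enqueue [20], visited so far: [22, 1, 41, 2]
  queue [40, 45, 20] -> pop 40, enqueue [30], visited so far: [22, 1, 41, 2, 40]
  queue [45, 20, 30] -> pop 45, enqueue [none], visited so far: [22, 1, 41, 2, 40, 45]
  queue [20, 30] -> pop 20, enqueue [15], visited so far: [22, 1, 41, 2, 40, 45, 20]
  queue [30, 15] -> pop 30, enqueue [23], visited so far: [22, 1, 41, 2, 40, 45, 20, 30]
  queue [15, 23] -> pop 15, enqueue [8], visited so far: [22, 1, 41, 2, 40, 45, 20, 30, 15]
  queue [23, 8] -> pop 23, enqueue [none], visited so far: [22, 1, 41, 2, 40, 45, 20, 30, 15, 23]
  queue [8] -> pop 8, enqueue [none], visited so far: [22, 1, 41, 2, 40, 45, 20, 30, 15, 23, 8]
Result: [22, 1, 41, 2, 40, 45, 20, 30, 15, 23, 8]


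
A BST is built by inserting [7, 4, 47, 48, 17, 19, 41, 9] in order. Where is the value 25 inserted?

Starting tree (level order): [7, 4, 47, None, None, 17, 48, 9, 19, None, None, None, None, None, 41]
Insertion path: 7 -> 47 -> 17 -> 19 -> 41
Result: insert 25 as left child of 41
Final tree (level order): [7, 4, 47, None, None, 17, 48, 9, 19, None, None, None, None, None, 41, 25]


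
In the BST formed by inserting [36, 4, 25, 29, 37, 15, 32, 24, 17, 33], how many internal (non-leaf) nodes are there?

Tree built from: [36, 4, 25, 29, 37, 15, 32, 24, 17, 33]
Tree (level-order array): [36, 4, 37, None, 25, None, None, 15, 29, None, 24, None, 32, 17, None, None, 33]
Rule: An internal node has at least one child.
Per-node child counts:
  node 36: 2 child(ren)
  node 4: 1 child(ren)
  node 25: 2 child(ren)
  node 15: 1 child(ren)
  node 24: 1 child(ren)
  node 17: 0 child(ren)
  node 29: 1 child(ren)
  node 32: 1 child(ren)
  node 33: 0 child(ren)
  node 37: 0 child(ren)
Matching nodes: [36, 4, 25, 15, 24, 29, 32]
Count of internal (non-leaf) nodes: 7


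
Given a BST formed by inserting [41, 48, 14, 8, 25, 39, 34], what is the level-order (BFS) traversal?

Tree insertion order: [41, 48, 14, 8, 25, 39, 34]
Tree (level-order array): [41, 14, 48, 8, 25, None, None, None, None, None, 39, 34]
BFS from the root, enqueuing left then right child of each popped node:
  queue [41] -> pop 41, enqueue [14, 48], visited so far: [41]
  queue [14, 48] -> pop 14, enqueue [8, 25], visited so far: [41, 14]
  queue [48, 8, 25] -> pop 48, enqueue [none], visited so far: [41, 14, 48]
  queue [8, 25] -> pop 8, enqueue [none], visited so far: [41, 14, 48, 8]
  queue [25] -> pop 25, enqueue [39], visited so far: [41, 14, 48, 8, 25]
  queue [39] -> pop 39, enqueue [34], visited so far: [41, 14, 48, 8, 25, 39]
  queue [34] -> pop 34, enqueue [none], visited so far: [41, 14, 48, 8, 25, 39, 34]
Result: [41, 14, 48, 8, 25, 39, 34]


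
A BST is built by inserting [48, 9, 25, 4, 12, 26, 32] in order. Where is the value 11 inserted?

Starting tree (level order): [48, 9, None, 4, 25, None, None, 12, 26, None, None, None, 32]
Insertion path: 48 -> 9 -> 25 -> 12
Result: insert 11 as left child of 12
Final tree (level order): [48, 9, None, 4, 25, None, None, 12, 26, 11, None, None, 32]


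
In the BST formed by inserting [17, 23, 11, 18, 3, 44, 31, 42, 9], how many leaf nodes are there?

Tree built from: [17, 23, 11, 18, 3, 44, 31, 42, 9]
Tree (level-order array): [17, 11, 23, 3, None, 18, 44, None, 9, None, None, 31, None, None, None, None, 42]
Rule: A leaf has 0 children.
Per-node child counts:
  node 17: 2 child(ren)
  node 11: 1 child(ren)
  node 3: 1 child(ren)
  node 9: 0 child(ren)
  node 23: 2 child(ren)
  node 18: 0 child(ren)
  node 44: 1 child(ren)
  node 31: 1 child(ren)
  node 42: 0 child(ren)
Matching nodes: [9, 18, 42]
Count of leaf nodes: 3


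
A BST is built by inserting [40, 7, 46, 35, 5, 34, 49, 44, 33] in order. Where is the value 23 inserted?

Starting tree (level order): [40, 7, 46, 5, 35, 44, 49, None, None, 34, None, None, None, None, None, 33]
Insertion path: 40 -> 7 -> 35 -> 34 -> 33
Result: insert 23 as left child of 33
Final tree (level order): [40, 7, 46, 5, 35, 44, 49, None, None, 34, None, None, None, None, None, 33, None, 23]


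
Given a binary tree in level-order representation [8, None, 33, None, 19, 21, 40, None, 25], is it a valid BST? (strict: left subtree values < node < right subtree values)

Level-order array: [8, None, 33, None, 19, 21, 40, None, 25]
Validate using subtree bounds (lo, hi): at each node, require lo < value < hi,
then recurse left with hi=value and right with lo=value.
Preorder trace (stopping at first violation):
  at node 8 with bounds (-inf, +inf): OK
  at node 33 with bounds (8, +inf): OK
  at node 19 with bounds (33, +inf): VIOLATION
Node 19 violates its bound: not (33 < 19 < +inf).
Result: Not a valid BST


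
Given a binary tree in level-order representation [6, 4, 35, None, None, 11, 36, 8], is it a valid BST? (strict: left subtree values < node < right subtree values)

Level-order array: [6, 4, 35, None, None, 11, 36, 8]
Validate using subtree bounds (lo, hi): at each node, require lo < value < hi,
then recurse left with hi=value and right with lo=value.
Preorder trace (stopping at first violation):
  at node 6 with bounds (-inf, +inf): OK
  at node 4 with bounds (-inf, 6): OK
  at node 35 with bounds (6, +inf): OK
  at node 11 with bounds (6, 35): OK
  at node 8 with bounds (6, 11): OK
  at node 36 with bounds (35, +inf): OK
No violation found at any node.
Result: Valid BST


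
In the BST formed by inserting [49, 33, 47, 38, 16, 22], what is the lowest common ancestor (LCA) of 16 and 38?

Tree insertion order: [49, 33, 47, 38, 16, 22]
Tree (level-order array): [49, 33, None, 16, 47, None, 22, 38]
In a BST, the LCA of p=16, q=38 is the first node v on the
root-to-leaf path with p <= v <= q (go left if both < v, right if both > v).
Walk from root:
  at 49: both 16 and 38 < 49, go left
  at 33: 16 <= 33 <= 38, this is the LCA
LCA = 33


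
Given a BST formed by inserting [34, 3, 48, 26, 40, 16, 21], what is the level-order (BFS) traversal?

Tree insertion order: [34, 3, 48, 26, 40, 16, 21]
Tree (level-order array): [34, 3, 48, None, 26, 40, None, 16, None, None, None, None, 21]
BFS from the root, enqueuing left then right child of each popped node:
  queue [34] -> pop 34, enqueue [3, 48], visited so far: [34]
  queue [3, 48] -> pop 3, enqueue [26], visited so far: [34, 3]
  queue [48, 26] -> pop 48, enqueue [40], visited so far: [34, 3, 48]
  queue [26, 40] -> pop 26, enqueue [16], visited so far: [34, 3, 48, 26]
  queue [40, 16] -> pop 40, enqueue [none], visited so far: [34, 3, 48, 26, 40]
  queue [16] -> pop 16, enqueue [21], visited so far: [34, 3, 48, 26, 40, 16]
  queue [21] -> pop 21, enqueue [none], visited so far: [34, 3, 48, 26, 40, 16, 21]
Result: [34, 3, 48, 26, 40, 16, 21]


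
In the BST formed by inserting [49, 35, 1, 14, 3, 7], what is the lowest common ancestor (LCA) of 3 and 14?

Tree insertion order: [49, 35, 1, 14, 3, 7]
Tree (level-order array): [49, 35, None, 1, None, None, 14, 3, None, None, 7]
In a BST, the LCA of p=3, q=14 is the first node v on the
root-to-leaf path with p <= v <= q (go left if both < v, right if both > v).
Walk from root:
  at 49: both 3 and 14 < 49, go left
  at 35: both 3 and 14 < 35, go left
  at 1: both 3 and 14 > 1, go right
  at 14: 3 <= 14 <= 14, this is the LCA
LCA = 14


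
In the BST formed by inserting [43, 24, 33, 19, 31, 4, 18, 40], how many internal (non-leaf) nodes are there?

Tree built from: [43, 24, 33, 19, 31, 4, 18, 40]
Tree (level-order array): [43, 24, None, 19, 33, 4, None, 31, 40, None, 18]
Rule: An internal node has at least one child.
Per-node child counts:
  node 43: 1 child(ren)
  node 24: 2 child(ren)
  node 19: 1 child(ren)
  node 4: 1 child(ren)
  node 18: 0 child(ren)
  node 33: 2 child(ren)
  node 31: 0 child(ren)
  node 40: 0 child(ren)
Matching nodes: [43, 24, 19, 4, 33]
Count of internal (non-leaf) nodes: 5


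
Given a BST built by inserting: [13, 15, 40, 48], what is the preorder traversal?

Tree insertion order: [13, 15, 40, 48]
Tree (level-order array): [13, None, 15, None, 40, None, 48]
Preorder traversal: [13, 15, 40, 48]


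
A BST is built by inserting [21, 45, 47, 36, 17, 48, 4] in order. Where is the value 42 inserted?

Starting tree (level order): [21, 17, 45, 4, None, 36, 47, None, None, None, None, None, 48]
Insertion path: 21 -> 45 -> 36
Result: insert 42 as right child of 36
Final tree (level order): [21, 17, 45, 4, None, 36, 47, None, None, None, 42, None, 48]


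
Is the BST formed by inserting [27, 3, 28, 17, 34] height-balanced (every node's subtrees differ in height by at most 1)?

Tree (level-order array): [27, 3, 28, None, 17, None, 34]
Definition: a tree is height-balanced if, at every node, |h(left) - h(right)| <= 1 (empty subtree has height -1).
Bottom-up per-node check:
  node 17: h_left=-1, h_right=-1, diff=0 [OK], height=0
  node 3: h_left=-1, h_right=0, diff=1 [OK], height=1
  node 34: h_left=-1, h_right=-1, diff=0 [OK], height=0
  node 28: h_left=-1, h_right=0, diff=1 [OK], height=1
  node 27: h_left=1, h_right=1, diff=0 [OK], height=2
All nodes satisfy the balance condition.
Result: Balanced


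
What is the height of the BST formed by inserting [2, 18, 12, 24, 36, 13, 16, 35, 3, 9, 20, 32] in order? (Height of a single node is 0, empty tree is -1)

Insertion order: [2, 18, 12, 24, 36, 13, 16, 35, 3, 9, 20, 32]
Tree (level-order array): [2, None, 18, 12, 24, 3, 13, 20, 36, None, 9, None, 16, None, None, 35, None, None, None, None, None, 32]
Compute height bottom-up (empty subtree = -1):
  height(9) = 1 + max(-1, -1) = 0
  height(3) = 1 + max(-1, 0) = 1
  height(16) = 1 + max(-1, -1) = 0
  height(13) = 1 + max(-1, 0) = 1
  height(12) = 1 + max(1, 1) = 2
  height(20) = 1 + max(-1, -1) = 0
  height(32) = 1 + max(-1, -1) = 0
  height(35) = 1 + max(0, -1) = 1
  height(36) = 1 + max(1, -1) = 2
  height(24) = 1 + max(0, 2) = 3
  height(18) = 1 + max(2, 3) = 4
  height(2) = 1 + max(-1, 4) = 5
Height = 5


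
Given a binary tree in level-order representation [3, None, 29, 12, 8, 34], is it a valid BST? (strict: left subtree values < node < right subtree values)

Level-order array: [3, None, 29, 12, 8, 34]
Validate using subtree bounds (lo, hi): at each node, require lo < value < hi,
then recurse left with hi=value and right with lo=value.
Preorder trace (stopping at first violation):
  at node 3 with bounds (-inf, +inf): OK
  at node 29 with bounds (3, +inf): OK
  at node 12 with bounds (3, 29): OK
  at node 34 with bounds (3, 12): VIOLATION
Node 34 violates its bound: not (3 < 34 < 12).
Result: Not a valid BST


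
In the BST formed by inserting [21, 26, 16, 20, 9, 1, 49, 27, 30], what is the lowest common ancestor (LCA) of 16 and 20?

Tree insertion order: [21, 26, 16, 20, 9, 1, 49, 27, 30]
Tree (level-order array): [21, 16, 26, 9, 20, None, 49, 1, None, None, None, 27, None, None, None, None, 30]
In a BST, the LCA of p=16, q=20 is the first node v on the
root-to-leaf path with p <= v <= q (go left if both < v, right if both > v).
Walk from root:
  at 21: both 16 and 20 < 21, go left
  at 16: 16 <= 16 <= 20, this is the LCA
LCA = 16


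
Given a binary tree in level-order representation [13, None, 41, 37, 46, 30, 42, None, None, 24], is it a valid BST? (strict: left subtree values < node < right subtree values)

Level-order array: [13, None, 41, 37, 46, 30, 42, None, None, 24]
Validate using subtree bounds (lo, hi): at each node, require lo < value < hi,
then recurse left with hi=value and right with lo=value.
Preorder trace (stopping at first violation):
  at node 13 with bounds (-inf, +inf): OK
  at node 41 with bounds (13, +inf): OK
  at node 37 with bounds (13, 41): OK
  at node 30 with bounds (13, 37): OK
  at node 24 with bounds (13, 30): OK
  at node 42 with bounds (37, 41): VIOLATION
Node 42 violates its bound: not (37 < 42 < 41).
Result: Not a valid BST


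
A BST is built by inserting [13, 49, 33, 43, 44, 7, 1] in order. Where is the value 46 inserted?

Starting tree (level order): [13, 7, 49, 1, None, 33, None, None, None, None, 43, None, 44]
Insertion path: 13 -> 49 -> 33 -> 43 -> 44
Result: insert 46 as right child of 44
Final tree (level order): [13, 7, 49, 1, None, 33, None, None, None, None, 43, None, 44, None, 46]


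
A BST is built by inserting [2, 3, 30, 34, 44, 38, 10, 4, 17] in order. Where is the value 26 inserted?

Starting tree (level order): [2, None, 3, None, 30, 10, 34, 4, 17, None, 44, None, None, None, None, 38]
Insertion path: 2 -> 3 -> 30 -> 10 -> 17
Result: insert 26 as right child of 17
Final tree (level order): [2, None, 3, None, 30, 10, 34, 4, 17, None, 44, None, None, None, 26, 38]


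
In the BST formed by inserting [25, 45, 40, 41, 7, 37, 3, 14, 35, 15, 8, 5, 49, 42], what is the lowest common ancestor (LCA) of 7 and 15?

Tree insertion order: [25, 45, 40, 41, 7, 37, 3, 14, 35, 15, 8, 5, 49, 42]
Tree (level-order array): [25, 7, 45, 3, 14, 40, 49, None, 5, 8, 15, 37, 41, None, None, None, None, None, None, None, None, 35, None, None, 42]
In a BST, the LCA of p=7, q=15 is the first node v on the
root-to-leaf path with p <= v <= q (go left if both < v, right if both > v).
Walk from root:
  at 25: both 7 and 15 < 25, go left
  at 7: 7 <= 7 <= 15, this is the LCA
LCA = 7


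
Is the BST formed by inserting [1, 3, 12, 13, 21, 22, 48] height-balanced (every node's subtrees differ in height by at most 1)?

Tree (level-order array): [1, None, 3, None, 12, None, 13, None, 21, None, 22, None, 48]
Definition: a tree is height-balanced if, at every node, |h(left) - h(right)| <= 1 (empty subtree has height -1).
Bottom-up per-node check:
  node 48: h_left=-1, h_right=-1, diff=0 [OK], height=0
  node 22: h_left=-1, h_right=0, diff=1 [OK], height=1
  node 21: h_left=-1, h_right=1, diff=2 [FAIL (|-1-1|=2 > 1)], height=2
  node 13: h_left=-1, h_right=2, diff=3 [FAIL (|-1-2|=3 > 1)], height=3
  node 12: h_left=-1, h_right=3, diff=4 [FAIL (|-1-3|=4 > 1)], height=4
  node 3: h_left=-1, h_right=4, diff=5 [FAIL (|-1-4|=5 > 1)], height=5
  node 1: h_left=-1, h_right=5, diff=6 [FAIL (|-1-5|=6 > 1)], height=6
Node 21 violates the condition: |-1 - 1| = 2 > 1.
Result: Not balanced


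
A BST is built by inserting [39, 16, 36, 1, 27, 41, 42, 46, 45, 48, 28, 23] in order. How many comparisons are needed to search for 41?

Search path for 41: 39 -> 41
Found: True
Comparisons: 2


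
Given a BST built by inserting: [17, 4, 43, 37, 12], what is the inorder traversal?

Tree insertion order: [17, 4, 43, 37, 12]
Tree (level-order array): [17, 4, 43, None, 12, 37]
Inorder traversal: [4, 12, 17, 37, 43]


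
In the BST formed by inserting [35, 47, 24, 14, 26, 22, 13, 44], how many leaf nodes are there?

Tree built from: [35, 47, 24, 14, 26, 22, 13, 44]
Tree (level-order array): [35, 24, 47, 14, 26, 44, None, 13, 22]
Rule: A leaf has 0 children.
Per-node child counts:
  node 35: 2 child(ren)
  node 24: 2 child(ren)
  node 14: 2 child(ren)
  node 13: 0 child(ren)
  node 22: 0 child(ren)
  node 26: 0 child(ren)
  node 47: 1 child(ren)
  node 44: 0 child(ren)
Matching nodes: [13, 22, 26, 44]
Count of leaf nodes: 4


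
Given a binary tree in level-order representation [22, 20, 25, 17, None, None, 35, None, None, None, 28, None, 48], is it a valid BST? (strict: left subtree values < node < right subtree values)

Level-order array: [22, 20, 25, 17, None, None, 35, None, None, None, 28, None, 48]
Validate using subtree bounds (lo, hi): at each node, require lo < value < hi,
then recurse left with hi=value and right with lo=value.
Preorder trace (stopping at first violation):
  at node 22 with bounds (-inf, +inf): OK
  at node 20 with bounds (-inf, 22): OK
  at node 17 with bounds (-inf, 20): OK
  at node 25 with bounds (22, +inf): OK
  at node 35 with bounds (25, +inf): OK
  at node 28 with bounds (35, +inf): VIOLATION
Node 28 violates its bound: not (35 < 28 < +inf).
Result: Not a valid BST


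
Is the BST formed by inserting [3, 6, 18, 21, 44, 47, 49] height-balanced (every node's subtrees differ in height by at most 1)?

Tree (level-order array): [3, None, 6, None, 18, None, 21, None, 44, None, 47, None, 49]
Definition: a tree is height-balanced if, at every node, |h(left) - h(right)| <= 1 (empty subtree has height -1).
Bottom-up per-node check:
  node 49: h_left=-1, h_right=-1, diff=0 [OK], height=0
  node 47: h_left=-1, h_right=0, diff=1 [OK], height=1
  node 44: h_left=-1, h_right=1, diff=2 [FAIL (|-1-1|=2 > 1)], height=2
  node 21: h_left=-1, h_right=2, diff=3 [FAIL (|-1-2|=3 > 1)], height=3
  node 18: h_left=-1, h_right=3, diff=4 [FAIL (|-1-3|=4 > 1)], height=4
  node 6: h_left=-1, h_right=4, diff=5 [FAIL (|-1-4|=5 > 1)], height=5
  node 3: h_left=-1, h_right=5, diff=6 [FAIL (|-1-5|=6 > 1)], height=6
Node 44 violates the condition: |-1 - 1| = 2 > 1.
Result: Not balanced


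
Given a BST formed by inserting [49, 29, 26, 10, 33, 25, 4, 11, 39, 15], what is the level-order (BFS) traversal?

Tree insertion order: [49, 29, 26, 10, 33, 25, 4, 11, 39, 15]
Tree (level-order array): [49, 29, None, 26, 33, 10, None, None, 39, 4, 25, None, None, None, None, 11, None, None, 15]
BFS from the root, enqueuing left then right child of each popped node:
  queue [49] -> pop 49, enqueue [29], visited so far: [49]
  queue [29] -> pop 29, enqueue [26, 33], visited so far: [49, 29]
  queue [26, 33] -> pop 26, enqueue [10], visited so far: [49, 29, 26]
  queue [33, 10] -> pop 33, enqueue [39], visited so far: [49, 29, 26, 33]
  queue [10, 39] -> pop 10, enqueue [4, 25], visited so far: [49, 29, 26, 33, 10]
  queue [39, 4, 25] -> pop 39, enqueue [none], visited so far: [49, 29, 26, 33, 10, 39]
  queue [4, 25] -> pop 4, enqueue [none], visited so far: [49, 29, 26, 33, 10, 39, 4]
  queue [25] -> pop 25, enqueue [11], visited so far: [49, 29, 26, 33, 10, 39, 4, 25]
  queue [11] -> pop 11, enqueue [15], visited so far: [49, 29, 26, 33, 10, 39, 4, 25, 11]
  queue [15] -> pop 15, enqueue [none], visited so far: [49, 29, 26, 33, 10, 39, 4, 25, 11, 15]
Result: [49, 29, 26, 33, 10, 39, 4, 25, 11, 15]


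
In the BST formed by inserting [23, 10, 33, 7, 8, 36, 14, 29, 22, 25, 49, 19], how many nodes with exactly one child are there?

Tree built from: [23, 10, 33, 7, 8, 36, 14, 29, 22, 25, 49, 19]
Tree (level-order array): [23, 10, 33, 7, 14, 29, 36, None, 8, None, 22, 25, None, None, 49, None, None, 19]
Rule: These are nodes with exactly 1 non-null child.
Per-node child counts:
  node 23: 2 child(ren)
  node 10: 2 child(ren)
  node 7: 1 child(ren)
  node 8: 0 child(ren)
  node 14: 1 child(ren)
  node 22: 1 child(ren)
  node 19: 0 child(ren)
  node 33: 2 child(ren)
  node 29: 1 child(ren)
  node 25: 0 child(ren)
  node 36: 1 child(ren)
  node 49: 0 child(ren)
Matching nodes: [7, 14, 22, 29, 36]
Count of nodes with exactly one child: 5


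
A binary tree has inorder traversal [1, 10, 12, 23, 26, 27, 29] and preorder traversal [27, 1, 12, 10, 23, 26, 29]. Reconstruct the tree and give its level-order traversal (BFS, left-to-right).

Inorder:  [1, 10, 12, 23, 26, 27, 29]
Preorder: [27, 1, 12, 10, 23, 26, 29]
Algorithm: preorder visits root first, so consume preorder in order;
for each root, split the current inorder slice at that value into
left-subtree inorder and right-subtree inorder, then recurse.
Recursive splits:
  root=27; inorder splits into left=[1, 10, 12, 23, 26], right=[29]
  root=1; inorder splits into left=[], right=[10, 12, 23, 26]
  root=12; inorder splits into left=[10], right=[23, 26]
  root=10; inorder splits into left=[], right=[]
  root=23; inorder splits into left=[], right=[26]
  root=26; inorder splits into left=[], right=[]
  root=29; inorder splits into left=[], right=[]
Reconstructed level-order: [27, 1, 29, 12, 10, 23, 26]


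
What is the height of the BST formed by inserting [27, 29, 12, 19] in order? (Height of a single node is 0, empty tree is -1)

Insertion order: [27, 29, 12, 19]
Tree (level-order array): [27, 12, 29, None, 19]
Compute height bottom-up (empty subtree = -1):
  height(19) = 1 + max(-1, -1) = 0
  height(12) = 1 + max(-1, 0) = 1
  height(29) = 1 + max(-1, -1) = 0
  height(27) = 1 + max(1, 0) = 2
Height = 2


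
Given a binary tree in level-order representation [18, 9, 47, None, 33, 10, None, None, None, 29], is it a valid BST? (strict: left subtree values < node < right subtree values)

Level-order array: [18, 9, 47, None, 33, 10, None, None, None, 29]
Validate using subtree bounds (lo, hi): at each node, require lo < value < hi,
then recurse left with hi=value and right with lo=value.
Preorder trace (stopping at first violation):
  at node 18 with bounds (-inf, +inf): OK
  at node 9 with bounds (-inf, 18): OK
  at node 33 with bounds (9, 18): VIOLATION
Node 33 violates its bound: not (9 < 33 < 18).
Result: Not a valid BST


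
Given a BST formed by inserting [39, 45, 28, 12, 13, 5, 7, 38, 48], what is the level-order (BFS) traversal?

Tree insertion order: [39, 45, 28, 12, 13, 5, 7, 38, 48]
Tree (level-order array): [39, 28, 45, 12, 38, None, 48, 5, 13, None, None, None, None, None, 7]
BFS from the root, enqueuing left then right child of each popped node:
  queue [39] -> pop 39, enqueue [28, 45], visited so far: [39]
  queue [28, 45] -> pop 28, enqueue [12, 38], visited so far: [39, 28]
  queue [45, 12, 38] -> pop 45, enqueue [48], visited so far: [39, 28, 45]
  queue [12, 38, 48] -> pop 12, enqueue [5, 13], visited so far: [39, 28, 45, 12]
  queue [38, 48, 5, 13] -> pop 38, enqueue [none], visited so far: [39, 28, 45, 12, 38]
  queue [48, 5, 13] -> pop 48, enqueue [none], visited so far: [39, 28, 45, 12, 38, 48]
  queue [5, 13] -> pop 5, enqueue [7], visited so far: [39, 28, 45, 12, 38, 48, 5]
  queue [13, 7] -> pop 13, enqueue [none], visited so far: [39, 28, 45, 12, 38, 48, 5, 13]
  queue [7] -> pop 7, enqueue [none], visited so far: [39, 28, 45, 12, 38, 48, 5, 13, 7]
Result: [39, 28, 45, 12, 38, 48, 5, 13, 7]


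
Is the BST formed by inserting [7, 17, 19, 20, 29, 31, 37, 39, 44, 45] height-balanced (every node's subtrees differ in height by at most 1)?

Tree (level-order array): [7, None, 17, None, 19, None, 20, None, 29, None, 31, None, 37, None, 39, None, 44, None, 45]
Definition: a tree is height-balanced if, at every node, |h(left) - h(right)| <= 1 (empty subtree has height -1).
Bottom-up per-node check:
  node 45: h_left=-1, h_right=-1, diff=0 [OK], height=0
  node 44: h_left=-1, h_right=0, diff=1 [OK], height=1
  node 39: h_left=-1, h_right=1, diff=2 [FAIL (|-1-1|=2 > 1)], height=2
  node 37: h_left=-1, h_right=2, diff=3 [FAIL (|-1-2|=3 > 1)], height=3
  node 31: h_left=-1, h_right=3, diff=4 [FAIL (|-1-3|=4 > 1)], height=4
  node 29: h_left=-1, h_right=4, diff=5 [FAIL (|-1-4|=5 > 1)], height=5
  node 20: h_left=-1, h_right=5, diff=6 [FAIL (|-1-5|=6 > 1)], height=6
  node 19: h_left=-1, h_right=6, diff=7 [FAIL (|-1-6|=7 > 1)], height=7
  node 17: h_left=-1, h_right=7, diff=8 [FAIL (|-1-7|=8 > 1)], height=8
  node 7: h_left=-1, h_right=8, diff=9 [FAIL (|-1-8|=9 > 1)], height=9
Node 39 violates the condition: |-1 - 1| = 2 > 1.
Result: Not balanced


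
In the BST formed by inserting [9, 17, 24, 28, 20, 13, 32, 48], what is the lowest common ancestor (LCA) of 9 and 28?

Tree insertion order: [9, 17, 24, 28, 20, 13, 32, 48]
Tree (level-order array): [9, None, 17, 13, 24, None, None, 20, 28, None, None, None, 32, None, 48]
In a BST, the LCA of p=9, q=28 is the first node v on the
root-to-leaf path with p <= v <= q (go left if both < v, right if both > v).
Walk from root:
  at 9: 9 <= 9 <= 28, this is the LCA
LCA = 9


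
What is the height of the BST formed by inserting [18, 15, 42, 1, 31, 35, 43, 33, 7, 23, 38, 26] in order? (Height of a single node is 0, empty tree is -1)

Insertion order: [18, 15, 42, 1, 31, 35, 43, 33, 7, 23, 38, 26]
Tree (level-order array): [18, 15, 42, 1, None, 31, 43, None, 7, 23, 35, None, None, None, None, None, 26, 33, 38]
Compute height bottom-up (empty subtree = -1):
  height(7) = 1 + max(-1, -1) = 0
  height(1) = 1 + max(-1, 0) = 1
  height(15) = 1 + max(1, -1) = 2
  height(26) = 1 + max(-1, -1) = 0
  height(23) = 1 + max(-1, 0) = 1
  height(33) = 1 + max(-1, -1) = 0
  height(38) = 1 + max(-1, -1) = 0
  height(35) = 1 + max(0, 0) = 1
  height(31) = 1 + max(1, 1) = 2
  height(43) = 1 + max(-1, -1) = 0
  height(42) = 1 + max(2, 0) = 3
  height(18) = 1 + max(2, 3) = 4
Height = 4


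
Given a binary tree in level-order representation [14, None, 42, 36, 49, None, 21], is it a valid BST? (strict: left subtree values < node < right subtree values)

Level-order array: [14, None, 42, 36, 49, None, 21]
Validate using subtree bounds (lo, hi): at each node, require lo < value < hi,
then recurse left with hi=value and right with lo=value.
Preorder trace (stopping at first violation):
  at node 14 with bounds (-inf, +inf): OK
  at node 42 with bounds (14, +inf): OK
  at node 36 with bounds (14, 42): OK
  at node 21 with bounds (36, 42): VIOLATION
Node 21 violates its bound: not (36 < 21 < 42).
Result: Not a valid BST


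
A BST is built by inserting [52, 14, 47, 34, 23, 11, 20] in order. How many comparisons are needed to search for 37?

Search path for 37: 52 -> 14 -> 47 -> 34
Found: False
Comparisons: 4


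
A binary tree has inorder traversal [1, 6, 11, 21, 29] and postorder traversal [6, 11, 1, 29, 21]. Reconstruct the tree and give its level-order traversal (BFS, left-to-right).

Inorder:   [1, 6, 11, 21, 29]
Postorder: [6, 11, 1, 29, 21]
Algorithm: postorder visits root last, so walk postorder right-to-left;
each value is the root of the current inorder slice — split it at that
value, recurse on the right subtree first, then the left.
Recursive splits:
  root=21; inorder splits into left=[1, 6, 11], right=[29]
  root=29; inorder splits into left=[], right=[]
  root=1; inorder splits into left=[], right=[6, 11]
  root=11; inorder splits into left=[6], right=[]
  root=6; inorder splits into left=[], right=[]
Reconstructed level-order: [21, 1, 29, 11, 6]


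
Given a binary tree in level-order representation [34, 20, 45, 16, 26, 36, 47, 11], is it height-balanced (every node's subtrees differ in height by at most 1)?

Tree (level-order array): [34, 20, 45, 16, 26, 36, 47, 11]
Definition: a tree is height-balanced if, at every node, |h(left) - h(right)| <= 1 (empty subtree has height -1).
Bottom-up per-node check:
  node 11: h_left=-1, h_right=-1, diff=0 [OK], height=0
  node 16: h_left=0, h_right=-1, diff=1 [OK], height=1
  node 26: h_left=-1, h_right=-1, diff=0 [OK], height=0
  node 20: h_left=1, h_right=0, diff=1 [OK], height=2
  node 36: h_left=-1, h_right=-1, diff=0 [OK], height=0
  node 47: h_left=-1, h_right=-1, diff=0 [OK], height=0
  node 45: h_left=0, h_right=0, diff=0 [OK], height=1
  node 34: h_left=2, h_right=1, diff=1 [OK], height=3
All nodes satisfy the balance condition.
Result: Balanced


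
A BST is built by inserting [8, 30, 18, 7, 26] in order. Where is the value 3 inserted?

Starting tree (level order): [8, 7, 30, None, None, 18, None, None, 26]
Insertion path: 8 -> 7
Result: insert 3 as left child of 7
Final tree (level order): [8, 7, 30, 3, None, 18, None, None, None, None, 26]


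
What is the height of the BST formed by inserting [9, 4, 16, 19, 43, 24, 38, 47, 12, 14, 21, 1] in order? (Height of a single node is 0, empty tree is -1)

Insertion order: [9, 4, 16, 19, 43, 24, 38, 47, 12, 14, 21, 1]
Tree (level-order array): [9, 4, 16, 1, None, 12, 19, None, None, None, 14, None, 43, None, None, 24, 47, 21, 38]
Compute height bottom-up (empty subtree = -1):
  height(1) = 1 + max(-1, -1) = 0
  height(4) = 1 + max(0, -1) = 1
  height(14) = 1 + max(-1, -1) = 0
  height(12) = 1 + max(-1, 0) = 1
  height(21) = 1 + max(-1, -1) = 0
  height(38) = 1 + max(-1, -1) = 0
  height(24) = 1 + max(0, 0) = 1
  height(47) = 1 + max(-1, -1) = 0
  height(43) = 1 + max(1, 0) = 2
  height(19) = 1 + max(-1, 2) = 3
  height(16) = 1 + max(1, 3) = 4
  height(9) = 1 + max(1, 4) = 5
Height = 5


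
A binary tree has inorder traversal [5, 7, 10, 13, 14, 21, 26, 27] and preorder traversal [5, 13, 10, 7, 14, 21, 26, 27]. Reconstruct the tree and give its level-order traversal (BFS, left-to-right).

Inorder:  [5, 7, 10, 13, 14, 21, 26, 27]
Preorder: [5, 13, 10, 7, 14, 21, 26, 27]
Algorithm: preorder visits root first, so consume preorder in order;
for each root, split the current inorder slice at that value into
left-subtree inorder and right-subtree inorder, then recurse.
Recursive splits:
  root=5; inorder splits into left=[], right=[7, 10, 13, 14, 21, 26, 27]
  root=13; inorder splits into left=[7, 10], right=[14, 21, 26, 27]
  root=10; inorder splits into left=[7], right=[]
  root=7; inorder splits into left=[], right=[]
  root=14; inorder splits into left=[], right=[21, 26, 27]
  root=21; inorder splits into left=[], right=[26, 27]
  root=26; inorder splits into left=[], right=[27]
  root=27; inorder splits into left=[], right=[]
Reconstructed level-order: [5, 13, 10, 14, 7, 21, 26, 27]


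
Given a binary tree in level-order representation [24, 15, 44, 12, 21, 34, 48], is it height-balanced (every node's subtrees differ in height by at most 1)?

Tree (level-order array): [24, 15, 44, 12, 21, 34, 48]
Definition: a tree is height-balanced if, at every node, |h(left) - h(right)| <= 1 (empty subtree has height -1).
Bottom-up per-node check:
  node 12: h_left=-1, h_right=-1, diff=0 [OK], height=0
  node 21: h_left=-1, h_right=-1, diff=0 [OK], height=0
  node 15: h_left=0, h_right=0, diff=0 [OK], height=1
  node 34: h_left=-1, h_right=-1, diff=0 [OK], height=0
  node 48: h_left=-1, h_right=-1, diff=0 [OK], height=0
  node 44: h_left=0, h_right=0, diff=0 [OK], height=1
  node 24: h_left=1, h_right=1, diff=0 [OK], height=2
All nodes satisfy the balance condition.
Result: Balanced


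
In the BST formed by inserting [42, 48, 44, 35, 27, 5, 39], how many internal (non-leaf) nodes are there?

Tree built from: [42, 48, 44, 35, 27, 5, 39]
Tree (level-order array): [42, 35, 48, 27, 39, 44, None, 5]
Rule: An internal node has at least one child.
Per-node child counts:
  node 42: 2 child(ren)
  node 35: 2 child(ren)
  node 27: 1 child(ren)
  node 5: 0 child(ren)
  node 39: 0 child(ren)
  node 48: 1 child(ren)
  node 44: 0 child(ren)
Matching nodes: [42, 35, 27, 48]
Count of internal (non-leaf) nodes: 4


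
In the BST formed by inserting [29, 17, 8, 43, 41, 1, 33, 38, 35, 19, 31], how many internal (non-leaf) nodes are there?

Tree built from: [29, 17, 8, 43, 41, 1, 33, 38, 35, 19, 31]
Tree (level-order array): [29, 17, 43, 8, 19, 41, None, 1, None, None, None, 33, None, None, None, 31, 38, None, None, 35]
Rule: An internal node has at least one child.
Per-node child counts:
  node 29: 2 child(ren)
  node 17: 2 child(ren)
  node 8: 1 child(ren)
  node 1: 0 child(ren)
  node 19: 0 child(ren)
  node 43: 1 child(ren)
  node 41: 1 child(ren)
  node 33: 2 child(ren)
  node 31: 0 child(ren)
  node 38: 1 child(ren)
  node 35: 0 child(ren)
Matching nodes: [29, 17, 8, 43, 41, 33, 38]
Count of internal (non-leaf) nodes: 7


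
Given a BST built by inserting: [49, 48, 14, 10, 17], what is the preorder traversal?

Tree insertion order: [49, 48, 14, 10, 17]
Tree (level-order array): [49, 48, None, 14, None, 10, 17]
Preorder traversal: [49, 48, 14, 10, 17]


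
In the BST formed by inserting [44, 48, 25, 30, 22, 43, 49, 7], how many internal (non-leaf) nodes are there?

Tree built from: [44, 48, 25, 30, 22, 43, 49, 7]
Tree (level-order array): [44, 25, 48, 22, 30, None, 49, 7, None, None, 43]
Rule: An internal node has at least one child.
Per-node child counts:
  node 44: 2 child(ren)
  node 25: 2 child(ren)
  node 22: 1 child(ren)
  node 7: 0 child(ren)
  node 30: 1 child(ren)
  node 43: 0 child(ren)
  node 48: 1 child(ren)
  node 49: 0 child(ren)
Matching nodes: [44, 25, 22, 30, 48]
Count of internal (non-leaf) nodes: 5


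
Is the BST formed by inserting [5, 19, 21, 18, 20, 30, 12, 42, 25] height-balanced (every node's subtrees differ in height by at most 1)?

Tree (level-order array): [5, None, 19, 18, 21, 12, None, 20, 30, None, None, None, None, 25, 42]
Definition: a tree is height-balanced if, at every node, |h(left) - h(right)| <= 1 (empty subtree has height -1).
Bottom-up per-node check:
  node 12: h_left=-1, h_right=-1, diff=0 [OK], height=0
  node 18: h_left=0, h_right=-1, diff=1 [OK], height=1
  node 20: h_left=-1, h_right=-1, diff=0 [OK], height=0
  node 25: h_left=-1, h_right=-1, diff=0 [OK], height=0
  node 42: h_left=-1, h_right=-1, diff=0 [OK], height=0
  node 30: h_left=0, h_right=0, diff=0 [OK], height=1
  node 21: h_left=0, h_right=1, diff=1 [OK], height=2
  node 19: h_left=1, h_right=2, diff=1 [OK], height=3
  node 5: h_left=-1, h_right=3, diff=4 [FAIL (|-1-3|=4 > 1)], height=4
Node 5 violates the condition: |-1 - 3| = 4 > 1.
Result: Not balanced


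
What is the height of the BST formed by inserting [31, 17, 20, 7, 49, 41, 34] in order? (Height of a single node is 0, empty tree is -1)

Insertion order: [31, 17, 20, 7, 49, 41, 34]
Tree (level-order array): [31, 17, 49, 7, 20, 41, None, None, None, None, None, 34]
Compute height bottom-up (empty subtree = -1):
  height(7) = 1 + max(-1, -1) = 0
  height(20) = 1 + max(-1, -1) = 0
  height(17) = 1 + max(0, 0) = 1
  height(34) = 1 + max(-1, -1) = 0
  height(41) = 1 + max(0, -1) = 1
  height(49) = 1 + max(1, -1) = 2
  height(31) = 1 + max(1, 2) = 3
Height = 3


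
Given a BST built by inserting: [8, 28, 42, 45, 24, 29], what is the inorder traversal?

Tree insertion order: [8, 28, 42, 45, 24, 29]
Tree (level-order array): [8, None, 28, 24, 42, None, None, 29, 45]
Inorder traversal: [8, 24, 28, 29, 42, 45]


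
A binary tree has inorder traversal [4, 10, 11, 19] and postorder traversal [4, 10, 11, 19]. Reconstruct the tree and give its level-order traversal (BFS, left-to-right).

Inorder:   [4, 10, 11, 19]
Postorder: [4, 10, 11, 19]
Algorithm: postorder visits root last, so walk postorder right-to-left;
each value is the root of the current inorder slice — split it at that
value, recurse on the right subtree first, then the left.
Recursive splits:
  root=19; inorder splits into left=[4, 10, 11], right=[]
  root=11; inorder splits into left=[4, 10], right=[]
  root=10; inorder splits into left=[4], right=[]
  root=4; inorder splits into left=[], right=[]
Reconstructed level-order: [19, 11, 10, 4]


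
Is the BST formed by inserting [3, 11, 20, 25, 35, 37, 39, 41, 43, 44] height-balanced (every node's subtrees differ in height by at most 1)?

Tree (level-order array): [3, None, 11, None, 20, None, 25, None, 35, None, 37, None, 39, None, 41, None, 43, None, 44]
Definition: a tree is height-balanced if, at every node, |h(left) - h(right)| <= 1 (empty subtree has height -1).
Bottom-up per-node check:
  node 44: h_left=-1, h_right=-1, diff=0 [OK], height=0
  node 43: h_left=-1, h_right=0, diff=1 [OK], height=1
  node 41: h_left=-1, h_right=1, diff=2 [FAIL (|-1-1|=2 > 1)], height=2
  node 39: h_left=-1, h_right=2, diff=3 [FAIL (|-1-2|=3 > 1)], height=3
  node 37: h_left=-1, h_right=3, diff=4 [FAIL (|-1-3|=4 > 1)], height=4
  node 35: h_left=-1, h_right=4, diff=5 [FAIL (|-1-4|=5 > 1)], height=5
  node 25: h_left=-1, h_right=5, diff=6 [FAIL (|-1-5|=6 > 1)], height=6
  node 20: h_left=-1, h_right=6, diff=7 [FAIL (|-1-6|=7 > 1)], height=7
  node 11: h_left=-1, h_right=7, diff=8 [FAIL (|-1-7|=8 > 1)], height=8
  node 3: h_left=-1, h_right=8, diff=9 [FAIL (|-1-8|=9 > 1)], height=9
Node 41 violates the condition: |-1 - 1| = 2 > 1.
Result: Not balanced


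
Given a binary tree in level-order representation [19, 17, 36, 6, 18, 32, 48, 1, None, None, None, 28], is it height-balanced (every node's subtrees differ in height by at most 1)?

Tree (level-order array): [19, 17, 36, 6, 18, 32, 48, 1, None, None, None, 28]
Definition: a tree is height-balanced if, at every node, |h(left) - h(right)| <= 1 (empty subtree has height -1).
Bottom-up per-node check:
  node 1: h_left=-1, h_right=-1, diff=0 [OK], height=0
  node 6: h_left=0, h_right=-1, diff=1 [OK], height=1
  node 18: h_left=-1, h_right=-1, diff=0 [OK], height=0
  node 17: h_left=1, h_right=0, diff=1 [OK], height=2
  node 28: h_left=-1, h_right=-1, diff=0 [OK], height=0
  node 32: h_left=0, h_right=-1, diff=1 [OK], height=1
  node 48: h_left=-1, h_right=-1, diff=0 [OK], height=0
  node 36: h_left=1, h_right=0, diff=1 [OK], height=2
  node 19: h_left=2, h_right=2, diff=0 [OK], height=3
All nodes satisfy the balance condition.
Result: Balanced
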